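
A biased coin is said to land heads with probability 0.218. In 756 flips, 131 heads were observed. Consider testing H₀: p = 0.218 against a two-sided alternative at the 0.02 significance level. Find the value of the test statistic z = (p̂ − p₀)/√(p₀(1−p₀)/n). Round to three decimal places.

p̂ = 131/756 = 0.173280.
SE = √(p₀(1−p₀)/n) = √(0.17048/756) = 0.015017.
z = (0.173280 − 0.218)/0.015017 = -0.044720/0.015017 = -2.978.
Two-sided p-value ≈ 2·Φ(−2.978) = 0.0029; since p < α = 0.02, reject H₀.

z = -2.978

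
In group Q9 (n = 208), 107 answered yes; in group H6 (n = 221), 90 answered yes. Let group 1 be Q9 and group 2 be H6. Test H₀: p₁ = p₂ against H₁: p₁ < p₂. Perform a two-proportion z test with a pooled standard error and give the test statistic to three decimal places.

z = 2.226

p̂₁ = 107/208 ≈ 0.51442, p̂₂ = 90/221 ≈ 0.40724.
Pooled p̂ = (107+90)/(208+221) = 197/429 = 0.45921.
SE = √(0.248336 × 0.00933258) = 0.04814.
z = (0.51442 − 0.40724)/0.04814 = 0.10718/0.04814 = 2.226.
p-value = P(Z < 2.226) ≈ 0.9870.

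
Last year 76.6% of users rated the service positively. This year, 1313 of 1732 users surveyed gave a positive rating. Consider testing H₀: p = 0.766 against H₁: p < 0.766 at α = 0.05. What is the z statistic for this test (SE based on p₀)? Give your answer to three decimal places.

z = -0.778

p̂ = 1313/1732 ≈ 0.758083.
SE = √(p₀(1−p₀)/n) = √(0.17924/1732) = 0.010173.
z = (0.758083 − 0.766)/0.010173 = -0.007917/0.010173 = -0.778.
p-value = P(Z < -0.778) ≈ 0.2182. With α = 0.05, fail to reject H₀.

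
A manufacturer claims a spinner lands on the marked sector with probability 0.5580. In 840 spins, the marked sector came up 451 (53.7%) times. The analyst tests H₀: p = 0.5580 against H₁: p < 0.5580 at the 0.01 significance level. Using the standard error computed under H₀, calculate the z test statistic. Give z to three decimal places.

z = -1.231

p̂ = 451/840 ≈ 0.53690.
Standard error under H₀: √(0.558×0.442/840) = 0.01714.
z = (0.53690 − 0.558)/0.01714 = -0.02110/0.01714 = -1.231.
p-value = P(Z < -1.231) ≈ 0.1091. With α = 0.01, fail to reject H₀.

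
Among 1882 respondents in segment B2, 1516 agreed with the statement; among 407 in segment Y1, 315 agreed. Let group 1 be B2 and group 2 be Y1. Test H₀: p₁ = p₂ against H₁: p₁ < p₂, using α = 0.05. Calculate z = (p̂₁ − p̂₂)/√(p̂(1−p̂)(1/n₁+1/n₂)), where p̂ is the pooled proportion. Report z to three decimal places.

z = 1.444

p̂₁ = 1516/1882 ≈ 0.80553, p̂₂ = 315/407 ≈ 0.77396.
Pooled p̂ = (1516+315)/(1882+407) = 1831/2289 = 0.79991.
SE = √(p̂(1−p̂)(1/n₁+1/n₂)) = √(0.79991·0.20009·0.00298835) = √(0.000478293) = 0.02187.
z = (0.80553 − 0.77396)/0.02187 = 0.03157/0.02187 = 1.444.
p-value = P(Z < 1.444) ≈ 0.9256. With α = 0.05, fail to reject H₀.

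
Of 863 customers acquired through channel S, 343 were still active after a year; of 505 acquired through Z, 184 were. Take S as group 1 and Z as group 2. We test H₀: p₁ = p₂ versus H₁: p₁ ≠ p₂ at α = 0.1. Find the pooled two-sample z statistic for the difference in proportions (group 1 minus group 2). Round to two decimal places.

p̂₁ = 343/863 ≈ 0.3975, p̂₂ = 184/505 ≈ 0.3644.
Pooled p̂ = (343+184)/(863+505) = 527/1368 = 0.3852.
SE = √(p̂(1−p̂)(1/n₁+1/n₂)) = √(0.3852·0.6148·0.00313895) = √(0.000743393) = 0.0273.
z = (0.3975 − 0.3644)/0.0273 = 0.0331/0.0273 = 1.21.
p-value = 2·P(Z > 1.214) ≈ 0.2248; since p > α = 0.1, fail to reject H₀.

z = 1.21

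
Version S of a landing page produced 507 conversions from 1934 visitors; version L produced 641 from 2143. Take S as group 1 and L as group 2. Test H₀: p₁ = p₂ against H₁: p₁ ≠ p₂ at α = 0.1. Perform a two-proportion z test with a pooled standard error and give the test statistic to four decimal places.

p̂₁ = 507/1934 ≈ 0.2621510, p̂₂ = 641/2143 ≈ 0.2991134.
Pooled p̂ = (507+641)/(1934+2143) = 1148/4077 = 0.2815796.
SE = √(p̂(1−p̂)(1/n₁+1/n₂)) = √(0.2815796·0.7184204·0.000983699) = √(0.000198995) = 0.0141066.
z = (0.2621510 − 0.2991134)/0.0141066 = -0.0369624/0.0141066 = -2.6202.
p-value = 2·P(Z > 2.620) ≈ 0.0088; since p < α = 0.1, reject H₀.

z = -2.6202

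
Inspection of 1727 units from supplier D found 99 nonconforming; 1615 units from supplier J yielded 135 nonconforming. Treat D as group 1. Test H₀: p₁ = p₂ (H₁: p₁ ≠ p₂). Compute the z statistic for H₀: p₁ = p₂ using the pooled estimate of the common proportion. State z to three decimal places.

p̂₁ = 99/1727 ≈ 0.057325, p̂₂ = 135/1615 ≈ 0.083591.
Pooled p̂ = (99+135)/(1727+1615) = 234/3342 = 0.070018.
SE = √(p̂(1−p̂)(1/n₁+1/n₂)) = √(0.070018·0.929982·0.00119823) = √(7.80235e-05) = 0.008833.
z = (0.057325 − 0.083591)/0.008833 = -0.026266/0.008833 = -2.974.
Two-sided p-value ≈ 2·Φ(−2.974) = 0.0029.

z = -2.974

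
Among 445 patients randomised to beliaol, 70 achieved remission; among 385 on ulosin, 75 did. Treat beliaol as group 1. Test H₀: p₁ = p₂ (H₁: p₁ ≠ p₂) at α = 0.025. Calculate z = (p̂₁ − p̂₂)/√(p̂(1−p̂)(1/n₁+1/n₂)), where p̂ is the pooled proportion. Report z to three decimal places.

z = -1.419

p̂₁ = 70/445 ≈ 0.15730, p̂₂ = 75/385 ≈ 0.19481.
Pooled p̂ = (70+75)/(445+385) = 145/830 = 0.17470.
SE = √(0.144179 × 0.00484459) = 0.02643.
z = (0.15730 − 0.19481)/0.02643 = -0.03751/0.02643 = -1.419.
p-value = 2·P(Z > 1.419) ≈ 0.1559; since p > α = 0.025, fail to reject H₀.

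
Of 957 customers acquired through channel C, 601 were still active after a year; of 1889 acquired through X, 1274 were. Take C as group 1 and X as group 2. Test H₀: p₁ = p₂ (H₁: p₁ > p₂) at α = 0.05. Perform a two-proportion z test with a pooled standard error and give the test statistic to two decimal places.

p̂₁ = 601/957 = 0.6280, p̂₂ = 1274/1889 = 0.6744.
Pooled p̂ = (601+1274)/(957+1889) = 1875/2846 = 0.6588.
SE = √(0.224776 × 0.00157431) = 0.0188.
z = (0.6280 − 0.6744)/0.0188 = -0.0464/0.0188 = -2.47.
p-value = P(Z > -2.468) ≈ 0.9932; since p > α = 0.05, fail to reject H₀.

z = -2.47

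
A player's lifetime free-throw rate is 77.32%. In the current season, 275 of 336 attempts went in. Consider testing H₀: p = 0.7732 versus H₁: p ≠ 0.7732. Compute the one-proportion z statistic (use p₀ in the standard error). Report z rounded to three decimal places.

z = 1.981

p̂ = 275/336 ≈ 0.818452.
Under H₀, SE = √(0.7732·0.2268/336) = √(0.00052191) = 0.022845.
z = (0.818452 − 0.7732)/0.022845 = 0.045252/0.022845 = 1.981.
Two-sided p-value ≈ 2·Φ(−1.981) = 0.0476.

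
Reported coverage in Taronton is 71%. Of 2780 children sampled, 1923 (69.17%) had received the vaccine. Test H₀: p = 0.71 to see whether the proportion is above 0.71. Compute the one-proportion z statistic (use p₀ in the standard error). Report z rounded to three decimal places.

z = -2.123

p̂ = 1923/2780 = 0.691727.
Under H₀, SE = √(0.71·0.29/2780) = √(7.40647e-05) = 0.008606.
z = (0.691727 − 0.71)/0.008606 = -0.018273/0.008606 = -2.123.
p-value = P(Z > -2.123) ≈ 0.9831.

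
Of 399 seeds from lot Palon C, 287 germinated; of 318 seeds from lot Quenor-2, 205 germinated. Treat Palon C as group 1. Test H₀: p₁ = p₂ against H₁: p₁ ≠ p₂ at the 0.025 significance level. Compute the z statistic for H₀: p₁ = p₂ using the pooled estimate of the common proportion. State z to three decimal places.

p̂₁ = 287/399 = 0.71930, p̂₂ = 205/318 = 0.64465.
Pooled p̂ = (287+205)/(399+318) = 492/717 = 0.68619.
SE = √(p̂(1−p̂)(1/n₁+1/n₂)) = √(0.68619·0.31381·0.00565092) = √(0.00121683) = 0.03488.
z = (0.71930 − 0.64465)/0.03488 = 0.07465/0.03488 = 2.140.
Two-sided p-value ≈ 2·Φ(−2.140) = 0.0324. With α = 0.025, fail to reject H₀.

z = 2.140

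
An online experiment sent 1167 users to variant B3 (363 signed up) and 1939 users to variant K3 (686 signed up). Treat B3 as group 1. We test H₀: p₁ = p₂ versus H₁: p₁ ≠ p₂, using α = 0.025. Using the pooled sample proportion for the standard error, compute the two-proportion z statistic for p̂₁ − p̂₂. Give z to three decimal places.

z = -2.439

p̂₁ = 363/1167 = 0.31105, p̂₂ = 686/1939 = 0.35379.
Pooled p̂ = (363+686)/(1167+1939) = 1049/3106 = 0.33773.
SE = √(0.22367 × 0.00137263) = 0.01752.
z = (0.31105 − 0.35379)/0.01752 = -0.04274/0.01752 = -2.439.
p-value = 2·P(Z > 2.439) ≈ 0.0147, so at α = 0.025 we reject H₀.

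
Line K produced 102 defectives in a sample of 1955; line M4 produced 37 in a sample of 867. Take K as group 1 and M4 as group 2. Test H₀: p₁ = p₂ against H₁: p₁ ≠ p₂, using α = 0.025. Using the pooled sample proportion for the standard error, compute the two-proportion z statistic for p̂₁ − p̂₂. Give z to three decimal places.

z = 1.076

p̂₁ = 102/1955 ≈ 0.052174, p̂₂ = 37/867 ≈ 0.042676.
Pooled p̂ = (102+37)/(1955+867) = 139/2822 = 0.049256.
SE = √(0.0468297 × 0.00166491) = 0.008830.
z = (0.052174 − 0.042676)/0.008830 = 0.009498/0.008830 = 1.076.
Two-sided p-value ≈ 2·Φ(−1.076) = 0.2821. With α = 0.025, fail to reject H₀.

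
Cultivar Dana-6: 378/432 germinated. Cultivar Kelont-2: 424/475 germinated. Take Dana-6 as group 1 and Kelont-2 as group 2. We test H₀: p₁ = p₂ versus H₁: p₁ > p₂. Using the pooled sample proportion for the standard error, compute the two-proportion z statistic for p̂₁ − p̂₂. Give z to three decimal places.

z = -0.829

p̂₁ = 378/432 = 0.87500, p̂₂ = 424/475 = 0.89263.
Pooled p̂ = (378+424)/(432+475) = 802/907 = 0.88423.
SE = √(0.102364 × 0.00442008) = 0.02127.
z = (0.87500 − 0.89263)/0.02127 = -0.01763/0.02127 = -0.829.
p-value = P(Z > -0.829) ≈ 0.7964.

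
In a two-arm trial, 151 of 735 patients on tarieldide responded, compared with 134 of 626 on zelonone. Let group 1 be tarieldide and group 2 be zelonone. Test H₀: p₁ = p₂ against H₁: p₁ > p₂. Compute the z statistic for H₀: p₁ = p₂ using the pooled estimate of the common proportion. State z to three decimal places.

z = -0.389

p̂₁ = 151/735 = 0.205442, p̂₂ = 134/626 = 0.214058.
Pooled p̂ = (151+134)/(735+626) = 285/1361 = 0.209405.
SE = √(p̂(1−p̂)(1/n₁+1/n₂)) = √(0.209405·0.790595·0.00295799) = √(0.000489708) = 0.022129.
z = (0.205442 − 0.214058)/0.022129 = -0.008616/0.022129 = -0.389.
p-value = P(Z > -0.389) ≈ 0.6515.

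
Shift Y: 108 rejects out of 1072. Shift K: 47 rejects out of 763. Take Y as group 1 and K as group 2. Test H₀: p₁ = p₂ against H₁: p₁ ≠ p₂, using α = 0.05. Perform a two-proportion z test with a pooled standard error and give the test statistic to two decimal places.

z = 2.97

p̂₁ = 108/1072 = 0.10075, p̂₂ = 47/763 = 0.06160.
Pooled p̂ = (108+47)/(1072+763) = 155/1835 = 0.08447.
SE = √(0.0773337 × 0.00224345) = 0.01317.
z = (0.10075 − 0.06160)/0.01317 = 0.03915/0.01317 = 2.97.
Two-sided p-value ≈ 2·Φ(−2.972) = 0.0030. With α = 0.05, reject H₀.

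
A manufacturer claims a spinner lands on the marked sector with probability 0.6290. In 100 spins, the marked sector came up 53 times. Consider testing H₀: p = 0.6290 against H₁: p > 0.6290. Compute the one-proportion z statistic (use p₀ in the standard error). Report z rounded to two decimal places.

z = -2.05

p̂ = 53/100 ≈ 0.5300.
SE = √(p₀(1−p₀)/n) = √(0.23336/100) = 0.0483.
z = (0.5300 − 0.629)/0.0483 = -0.0990/0.0483 = -2.05.
p-value = P(Z > -2.049) ≈ 0.9798.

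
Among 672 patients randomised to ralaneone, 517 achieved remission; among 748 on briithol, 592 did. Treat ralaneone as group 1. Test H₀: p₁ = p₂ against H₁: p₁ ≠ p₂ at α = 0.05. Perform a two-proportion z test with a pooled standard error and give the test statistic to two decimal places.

p̂₁ = 517/672 = 0.76935, p̂₂ = 592/748 = 0.79144.
Pooled p̂ = (517+592)/(672+748) = 1109/1420 = 0.78099.
SE = √(0.171047 × 0.00282499) = 0.02198.
z = (0.76935 − 0.79144)/0.02198 = -0.02209/0.02198 = -1.01.
p-value = 2·P(Z > 1.005) ≈ 0.3147, so at α = 0.05 we fail to reject H₀.

z = -1.01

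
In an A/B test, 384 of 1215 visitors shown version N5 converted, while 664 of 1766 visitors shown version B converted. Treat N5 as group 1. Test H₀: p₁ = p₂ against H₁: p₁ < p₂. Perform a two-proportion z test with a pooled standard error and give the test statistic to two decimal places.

p̂₁ = 384/1215 = 0.3160, p̂₂ = 664/1766 = 0.3760.
Pooled p̂ = (384+664)/(1215+1766) = 1048/2981 = 0.3516.
SE = √(0.227966 × 0.0013893) = 0.0178.
z = (0.3160 − 0.3760)/0.0178 = -0.0600/0.0178 = -3.37.
p-value = P(Z < -3.368) ≈ 0.0004.

z = -3.37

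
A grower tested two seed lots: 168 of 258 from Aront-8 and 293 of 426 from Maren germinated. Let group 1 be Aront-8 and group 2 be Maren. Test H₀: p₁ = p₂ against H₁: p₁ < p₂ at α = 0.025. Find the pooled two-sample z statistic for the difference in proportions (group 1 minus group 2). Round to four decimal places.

p̂₁ = 168/258 = 0.651163, p̂₂ = 293/426 = 0.687793.
Pooled p̂ = (168+293)/(258+426) = 461/684 = 0.673977.
SE = √(p̂(1−p̂)(1/n₁+1/n₂)) = √(0.673977·0.326023·0.00622339) = √(0.00136748) = 0.036979.
z = (0.651163 − 0.687793)/0.036979 = -0.036630/0.036979 = -0.9906.
p-value = P(Z < -0.991) ≈ 0.1609; since p > α = 0.025, fail to reject H₀.

z = -0.9906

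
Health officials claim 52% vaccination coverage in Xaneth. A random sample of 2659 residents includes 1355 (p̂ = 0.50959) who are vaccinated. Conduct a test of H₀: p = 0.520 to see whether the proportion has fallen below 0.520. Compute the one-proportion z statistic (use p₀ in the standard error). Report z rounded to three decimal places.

p̂ = 1355/2659 ≈ 0.50959.
SE = √(p₀(1−p₀)/n) = √(0.2496/2659) = 0.00969.
z = (0.50959 − 0.52)/0.00969 = -0.01041/0.00969 = -1.074.

z = -1.074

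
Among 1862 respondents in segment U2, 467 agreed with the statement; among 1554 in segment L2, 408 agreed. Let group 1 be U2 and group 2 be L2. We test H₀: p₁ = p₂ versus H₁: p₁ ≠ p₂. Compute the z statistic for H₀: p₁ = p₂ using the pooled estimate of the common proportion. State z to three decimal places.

p̂₁ = 467/1862 = 0.25081, p̂₂ = 408/1554 = 0.26255.
Pooled p̂ = (467+408)/(1862+1554) = 875/3416 = 0.25615.
SE = √(p̂(1−p̂)(1/n₁+1/n₂)) = √(0.25615·0.74385·0.00118056) = √(0.000224939) = 0.01500.
z = (0.25081 − 0.26255)/0.01500 = -0.01174/0.01500 = -0.783.

z = -0.783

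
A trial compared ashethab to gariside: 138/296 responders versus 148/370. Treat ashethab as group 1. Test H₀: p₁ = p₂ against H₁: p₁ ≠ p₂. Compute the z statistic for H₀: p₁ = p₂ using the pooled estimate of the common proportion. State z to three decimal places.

p̂₁ = 138/296 ≈ 0.466216, p̂₂ = 148/370 ≈ 0.400000.
Pooled p̂ = (138+148)/(296+370) = 286/666 = 0.429429.
SE = √(0.24502 × 0.00608108) = 0.038600.
z = (0.466216 − 0.400000)/0.038600 = 0.066216/0.038600 = 1.715.

z = 1.715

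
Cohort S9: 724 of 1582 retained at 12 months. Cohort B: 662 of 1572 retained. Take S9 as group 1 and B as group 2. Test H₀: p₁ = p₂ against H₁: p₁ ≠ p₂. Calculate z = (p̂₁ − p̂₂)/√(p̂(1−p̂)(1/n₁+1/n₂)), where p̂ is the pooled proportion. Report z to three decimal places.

p̂₁ = 724/1582 ≈ 0.457649, p̂₂ = 662/1572 ≈ 0.421120.
Pooled p̂ = (724+662)/(1582+1572) = 1386/3154 = 0.439442.
SE = √(0.246333 × 0.00126824) = 0.017675.
z = (0.457649 − 0.421120)/0.017675 = 0.036529/0.017675 = 2.067.

z = 2.067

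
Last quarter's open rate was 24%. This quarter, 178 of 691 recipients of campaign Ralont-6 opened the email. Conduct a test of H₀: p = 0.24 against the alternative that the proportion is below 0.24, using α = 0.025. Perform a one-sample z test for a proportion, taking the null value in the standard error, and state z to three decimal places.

p̂ = 178/691 ≈ 0.25760.
Under H₀, SE = √(0.24·0.76/691) = √(0.000263965) = 0.01625.
z = (0.25760 − 0.24)/0.01625 = 0.01760/0.01625 = 1.083.
p-value = P(Z < 1.083) ≈ 0.8606, so at α = 0.025 we fail to reject H₀.

z = 1.083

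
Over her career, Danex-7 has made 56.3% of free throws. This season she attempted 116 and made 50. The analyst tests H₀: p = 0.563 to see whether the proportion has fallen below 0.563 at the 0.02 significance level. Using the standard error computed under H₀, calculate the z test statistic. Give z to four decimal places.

p̂ = 50/116 ≈ 0.431034.
Standard error under H₀: √(0.563×0.437/116) = 0.046054.
z = (0.431034 − 0.563)/0.046054 = -0.131966/0.046054 = -2.8655.
p-value = P(Z < -2.865) ≈ 0.0021; since p < α = 0.02, reject H₀.

z = -2.8655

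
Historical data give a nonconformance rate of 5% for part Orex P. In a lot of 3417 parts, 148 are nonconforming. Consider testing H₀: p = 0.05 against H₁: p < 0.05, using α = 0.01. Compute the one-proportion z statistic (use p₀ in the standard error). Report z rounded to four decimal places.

p̂ = 148/3417 ≈ 0.0433128.
SE = √(p₀(1−p₀)/n) = √(0.0475/3417) = 0.0037284.
z = (0.0433128 − 0.05)/0.0037284 = -0.0066872/0.0037284 = -1.7936.
p-value = P(Z < -1.794) ≈ 0.0364. With α = 0.01, fail to reject H₀.

z = -1.7936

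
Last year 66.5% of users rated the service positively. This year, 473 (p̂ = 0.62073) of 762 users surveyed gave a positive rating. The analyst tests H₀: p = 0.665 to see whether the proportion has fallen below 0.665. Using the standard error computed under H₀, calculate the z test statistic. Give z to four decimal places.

p̂ = 473/762 = 0.6207349.
Under H₀, SE = √(0.665·0.335/762) = √(0.000292356) = 0.0170984.
z = (0.6207349 − 0.665)/0.0170984 = -0.0442651/0.0170984 = -2.5888.
p-value = P(Z < -2.589) ≈ 0.0048.

z = -2.5888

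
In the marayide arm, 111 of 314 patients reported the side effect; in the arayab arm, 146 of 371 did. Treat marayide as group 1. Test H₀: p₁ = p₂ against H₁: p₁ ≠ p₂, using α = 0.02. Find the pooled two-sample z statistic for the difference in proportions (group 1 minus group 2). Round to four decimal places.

z = -1.0781

p̂₁ = 111/314 ≈ 0.353503, p̂₂ = 146/371 ≈ 0.393531.
Pooled p̂ = (111+146)/(314+371) = 257/685 = 0.375182.
SE = √(p̂(1−p̂)(1/n₁+1/n₂)) = √(0.375182·0.624818·0.00588013) = √(0.00137842) = 0.037127.
z = (0.353503 − 0.393531)/0.037127 = -0.040028/0.037127 = -1.0781.
Two-sided p-value ≈ 2·Φ(−1.078) = 0.2810. With α = 0.02, fail to reject H₀.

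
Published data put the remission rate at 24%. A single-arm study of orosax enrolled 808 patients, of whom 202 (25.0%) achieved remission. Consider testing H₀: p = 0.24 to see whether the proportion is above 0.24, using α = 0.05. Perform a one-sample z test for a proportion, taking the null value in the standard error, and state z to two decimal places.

p̂ = 202/808 = 0.2500.
SE = √(p₀(1−p₀)/n) = √(0.1824/808) = 0.0150.
z = (0.2500 − 0.24)/0.0150 = 0.0100/0.0150 = 0.67.
p-value = P(Z > 0.666) ≈ 0.2528, so at α = 0.05 we fail to reject H₀.

z = 0.67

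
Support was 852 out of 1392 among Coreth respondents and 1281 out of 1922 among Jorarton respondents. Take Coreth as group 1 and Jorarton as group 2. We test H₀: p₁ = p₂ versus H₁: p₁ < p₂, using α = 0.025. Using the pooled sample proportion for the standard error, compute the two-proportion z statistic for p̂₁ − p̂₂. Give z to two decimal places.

z = -3.23

p̂₁ = 852/1392 = 0.61207, p̂₂ = 1281/1922 = 0.66649.
Pooled p̂ = (852+1281)/(1392+1922) = 2133/3314 = 0.64363.
SE = √(p̂(1−p̂)(1/n₁+1/n₂)) = √(0.64363·0.35637·0.00123868) = √(0.000284116) = 0.01686.
z = (0.61207 − 0.66649)/0.01686 = -0.05442/0.01686 = -3.23.
p-value = P(Z < -3.229) ≈ 0.0006, so at α = 0.025 we reject H₀.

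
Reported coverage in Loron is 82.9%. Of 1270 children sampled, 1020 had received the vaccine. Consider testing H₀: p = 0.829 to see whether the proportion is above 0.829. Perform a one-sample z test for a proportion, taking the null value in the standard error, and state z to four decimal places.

z = -2.4468

p̂ = 1020/1270 = 0.803150.
Under H₀, SE = √(0.829·0.171/1270) = √(0.000111621) = 0.010565.
z = (0.803150 − 0.829)/0.010565 = -0.025850/0.010565 = -2.4468.
p-value = P(Z > -2.447) ≈ 0.9928.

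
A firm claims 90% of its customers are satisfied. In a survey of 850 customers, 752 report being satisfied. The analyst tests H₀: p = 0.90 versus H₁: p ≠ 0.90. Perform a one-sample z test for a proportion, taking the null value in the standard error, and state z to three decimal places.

p̂ = 752/850 = 0.88471.
Standard error under H₀: √(0.9×0.1/850) = 0.01029.
z = (0.88471 − 0.9)/0.01029 = -0.01529/0.01029 = -1.486.

z = -1.486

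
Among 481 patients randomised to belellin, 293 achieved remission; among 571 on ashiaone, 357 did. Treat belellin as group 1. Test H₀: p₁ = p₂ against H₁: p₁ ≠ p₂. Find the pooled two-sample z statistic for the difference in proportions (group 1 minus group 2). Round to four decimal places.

p̂₁ = 293/481 = 0.609148, p̂₂ = 357/571 = 0.625219.
Pooled p̂ = (293+357)/(481+571) = 650/1052 = 0.617871.
SE = √(p̂(1−p̂)(1/n₁+1/n₂)) = √(0.617871·0.382129·0.00383032) = √(0.000904362) = 0.030073.
z = (0.609148 − 0.625219)/0.030073 = -0.016071/0.030073 = -0.5344.
Two-sided p-value ≈ 2·Φ(−0.534) = 0.5931.

z = -0.5344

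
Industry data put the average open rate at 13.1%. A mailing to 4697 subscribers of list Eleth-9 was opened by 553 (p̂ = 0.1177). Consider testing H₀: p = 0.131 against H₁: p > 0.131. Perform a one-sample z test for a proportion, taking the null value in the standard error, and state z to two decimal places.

p̂ = 553/4697 = 0.117735.
Under H₀, SE = √(0.131·0.869/4697) = √(2.42365e-05) = 0.004923.
z = (0.117735 − 0.131)/0.004923 = -0.013265/0.004923 = -2.69.
p-value = P(Z > -2.695) ≈ 0.9965.

z = -2.69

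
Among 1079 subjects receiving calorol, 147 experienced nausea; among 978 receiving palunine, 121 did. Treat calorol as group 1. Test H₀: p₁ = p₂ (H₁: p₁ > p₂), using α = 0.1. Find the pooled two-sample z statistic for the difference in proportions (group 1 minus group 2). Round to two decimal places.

p̂₁ = 147/1079 ≈ 0.1362, p̂₂ = 121/978 ≈ 0.1237.
Pooled p̂ = (147+121)/(1079+978) = 268/2057 = 0.1303.
SE = √(p̂(1−p̂)(1/n₁+1/n₂)) = √(0.1303·0.8697·0.00194928) = √(0.000220877) = 0.0149.
z = (0.1362 − 0.1237)/0.0149 = 0.0125/0.0149 = 0.84.
p-value = P(Z > 0.842) ≈ 0.1999. With α = 0.1, fail to reject H₀.

z = 0.84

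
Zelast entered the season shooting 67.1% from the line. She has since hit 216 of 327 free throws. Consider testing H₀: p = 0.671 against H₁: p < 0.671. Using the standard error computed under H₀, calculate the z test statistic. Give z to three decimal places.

z = -0.402

p̂ = 216/327 = 0.66055.
Under H₀, SE = √(0.671·0.329/327) = √(0.000675104) = 0.02598.
z = (0.66055 − 0.671)/0.02598 = -0.01045/0.02598 = -0.402.
p-value = P(Z < -0.402) ≈ 0.3438.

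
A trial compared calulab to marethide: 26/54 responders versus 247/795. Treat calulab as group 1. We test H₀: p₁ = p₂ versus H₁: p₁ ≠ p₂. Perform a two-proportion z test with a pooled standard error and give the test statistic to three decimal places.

p̂₁ = 26/54 = 0.48148, p̂₂ = 247/795 = 0.31069.
Pooled p̂ = (26+247)/(54+795) = 273/849 = 0.32155.
SE = √(0.218157 × 0.0197764) = 0.06568.
z = (0.48148 − 0.31069)/0.06568 = 0.17079/0.06568 = 2.600.

z = 2.600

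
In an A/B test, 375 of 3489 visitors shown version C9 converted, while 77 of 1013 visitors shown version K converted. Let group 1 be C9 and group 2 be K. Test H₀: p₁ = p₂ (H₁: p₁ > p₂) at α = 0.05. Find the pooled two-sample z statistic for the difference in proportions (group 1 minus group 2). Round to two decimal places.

p̂₁ = 375/3489 ≈ 0.10748, p̂₂ = 77/1013 ≈ 0.07601.
Pooled p̂ = (375+77)/(3489+1013) = 452/4502 = 0.10040.
SE = √(p̂(1−p̂)(1/n₁+1/n₂)) = √(0.10040·0.89960·0.00127378) = √(0.000115048) = 0.01073.
z = (0.10748 − 0.07601)/0.01073 = 0.03147/0.01073 = 2.93.
p-value = P(Z > 2.934) ≈ 0.0017. With α = 0.05, reject H₀.

z = 2.93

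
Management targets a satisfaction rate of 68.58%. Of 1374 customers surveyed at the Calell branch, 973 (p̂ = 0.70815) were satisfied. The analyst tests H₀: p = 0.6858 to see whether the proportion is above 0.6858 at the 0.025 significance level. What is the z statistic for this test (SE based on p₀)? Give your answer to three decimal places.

z = 1.785

p̂ = 973/1374 = 0.70815.
Standard error under H₀: √(0.6858×0.3142/1374) = 0.01252.
z = (0.70815 − 0.6858)/0.01252 = 0.02235/0.01252 = 1.785.
p-value = P(Z > 1.785) ≈ 0.0371, so at α = 0.025 we fail to reject H₀.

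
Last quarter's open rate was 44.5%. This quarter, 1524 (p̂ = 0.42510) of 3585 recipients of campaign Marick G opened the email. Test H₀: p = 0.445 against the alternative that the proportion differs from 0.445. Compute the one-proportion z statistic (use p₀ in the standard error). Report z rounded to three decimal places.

z = -2.397

p̂ = 1524/3585 = 0.425105.
SE = √(p₀(1−p₀)/n) = √(0.24697/3585) = 0.008300.
z = (0.425105 − 0.445)/0.008300 = -0.019895/0.008300 = -2.397.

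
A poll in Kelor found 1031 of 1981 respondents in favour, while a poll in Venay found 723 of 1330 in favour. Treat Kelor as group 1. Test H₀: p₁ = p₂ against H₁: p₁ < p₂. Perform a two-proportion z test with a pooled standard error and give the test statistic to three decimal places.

z = -1.309

p̂₁ = 1031/1981 ≈ 0.520444, p̂₂ = 723/1330 ≈ 0.543609.
Pooled p̂ = (1031+723)/(1981+1330) = 1754/3311 = 0.529749.
SE = √(0.249115 × 0.00125668) = 0.017693.
z = (0.520444 − 0.543609)/0.017693 = -0.023165/0.017693 = -1.309.
p-value = P(Z < -1.309) ≈ 0.0952.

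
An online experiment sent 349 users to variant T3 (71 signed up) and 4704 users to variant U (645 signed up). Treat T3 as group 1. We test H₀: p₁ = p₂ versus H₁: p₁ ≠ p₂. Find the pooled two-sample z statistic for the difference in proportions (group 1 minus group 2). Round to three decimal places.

p̂₁ = 71/349 ≈ 0.203438, p̂₂ = 645/4704 ≈ 0.137117.
Pooled p̂ = (71+645)/(349+4704) = 716/5053 = 0.141698.
SE = √(0.12162 × 0.00307791) = 0.019348.
z = (0.203438 − 0.137117)/0.019348 = 0.066321/0.019348 = 3.428.
Two-sided p-value ≈ 2·Φ(−3.428) = 0.0006.

z = 3.428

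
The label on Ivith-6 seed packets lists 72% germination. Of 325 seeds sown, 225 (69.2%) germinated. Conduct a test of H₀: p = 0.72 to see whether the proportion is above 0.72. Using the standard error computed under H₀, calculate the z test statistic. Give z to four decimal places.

z = -1.1119

p̂ = 225/325 = 0.692308.
SE = √(p₀(1−p₀)/n) = √(0.2016/325) = 0.024906.
z = (0.692308 − 0.72)/0.024906 = -0.027692/0.024906 = -1.1119.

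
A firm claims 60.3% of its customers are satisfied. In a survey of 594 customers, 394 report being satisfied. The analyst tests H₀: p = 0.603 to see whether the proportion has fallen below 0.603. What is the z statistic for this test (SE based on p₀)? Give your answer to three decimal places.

z = 3.004

p̂ = 394/594 = 0.663300.
Standard error under H₀: √(0.603×0.397/594) = 0.020075.
z = (0.663300 − 0.603)/0.020075 = 0.060300/0.020075 = 3.004.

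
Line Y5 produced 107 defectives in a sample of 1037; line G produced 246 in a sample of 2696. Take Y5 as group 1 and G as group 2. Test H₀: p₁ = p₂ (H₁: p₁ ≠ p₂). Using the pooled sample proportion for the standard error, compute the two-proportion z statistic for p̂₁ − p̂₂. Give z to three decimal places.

p̂₁ = 107/1037 = 0.10318, p̂₂ = 246/2696 = 0.09125.
Pooled p̂ = (107+246)/(1037+2696) = 353/3733 = 0.09456.
SE = √(0.08562 × 0.00133524) = 0.01069.
z = (0.10318 − 0.09125)/0.01069 = 0.01193/0.01069 = 1.116.
p-value = 2·P(Z > 1.116) ≈ 0.2643.

z = 1.116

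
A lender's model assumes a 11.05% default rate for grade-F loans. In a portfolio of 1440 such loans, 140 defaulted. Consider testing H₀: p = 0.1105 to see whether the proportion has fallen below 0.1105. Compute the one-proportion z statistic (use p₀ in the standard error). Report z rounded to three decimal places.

z = -1.607

p̂ = 140/1440 ≈ 0.097222.
Standard error under H₀: √(0.1105×0.8895/1440) = 0.008262.
z = (0.097222 − 0.1105)/0.008262 = -0.013278/0.008262 = -1.607.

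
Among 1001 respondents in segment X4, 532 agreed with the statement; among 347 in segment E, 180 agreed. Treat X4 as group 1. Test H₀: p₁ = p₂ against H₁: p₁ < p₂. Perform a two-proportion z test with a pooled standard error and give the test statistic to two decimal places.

z = 0.41

p̂₁ = 532/1001 ≈ 0.5315, p̂₂ = 180/347 ≈ 0.5187.
Pooled p̂ = (532+180)/(1001+347) = 712/1348 = 0.5282.
SE = √(p̂(1−p̂)(1/n₁+1/n₂)) = √(0.5282·0.4718·0.00388085) = √(0.000967127) = 0.0311.
z = (0.5315 − 0.5187)/0.0311 = 0.0128/0.0311 = 0.41.
p-value = P(Z < 0.410) ≈ 0.6589.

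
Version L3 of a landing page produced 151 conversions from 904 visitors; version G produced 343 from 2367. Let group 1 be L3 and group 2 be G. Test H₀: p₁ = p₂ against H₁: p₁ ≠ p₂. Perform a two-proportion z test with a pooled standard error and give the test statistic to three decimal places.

z = 1.580

p̂₁ = 151/904 = 0.167035, p̂₂ = 343/2367 = 0.144909.
Pooled p̂ = (151+343)/(904+2367) = 494/3271 = 0.151024.
SE = √(p̂(1−p̂)(1/n₁+1/n₂)) = √(0.151024·0.848976·0.00152867) = √(0.000196) = 0.014000.
z = (0.167035 − 0.144909)/0.014000 = 0.022126/0.014000 = 1.580.
Two-sided p-value ≈ 2·Φ(−1.580) = 0.1140.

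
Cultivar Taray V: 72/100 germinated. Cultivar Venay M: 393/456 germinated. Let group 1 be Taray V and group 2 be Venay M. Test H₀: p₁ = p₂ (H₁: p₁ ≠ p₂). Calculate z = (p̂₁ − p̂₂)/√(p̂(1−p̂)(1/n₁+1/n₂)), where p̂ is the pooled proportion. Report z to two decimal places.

z = -3.47

p̂₁ = 72/100 ≈ 0.7200, p̂₂ = 393/456 ≈ 0.8618.
Pooled p̂ = (72+393)/(100+456) = 465/556 = 0.8363.
SE = √(p̂(1−p̂)(1/n₁+1/n₂)) = √(0.8363·0.1637·0.012193) = √(0.00166899) = 0.0409.
z = (0.7200 − 0.8618)/0.0409 = -0.1418/0.0409 = -3.47.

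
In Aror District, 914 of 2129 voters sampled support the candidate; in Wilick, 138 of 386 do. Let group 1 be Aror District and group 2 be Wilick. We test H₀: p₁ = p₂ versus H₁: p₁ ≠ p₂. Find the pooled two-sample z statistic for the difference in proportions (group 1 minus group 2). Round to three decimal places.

p̂₁ = 914/2129 = 0.42931, p̂₂ = 138/386 = 0.35751.
Pooled p̂ = (914+138)/(2129+386) = 1052/2515 = 0.41829.
SE = √(0.243324 × 0.00306038) = 0.02729.
z = (0.42931 − 0.35751)/0.02729 = 0.07180/0.02729 = 2.631.

z = 2.631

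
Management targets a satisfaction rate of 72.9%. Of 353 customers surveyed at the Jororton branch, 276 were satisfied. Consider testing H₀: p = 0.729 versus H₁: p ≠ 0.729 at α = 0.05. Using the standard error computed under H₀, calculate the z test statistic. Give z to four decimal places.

p̂ = 276/353 = 0.7818697.
Standard error under H₀: √(0.729×0.271/353) = 0.0236571.
z = (0.7818697 − 0.729)/0.0236571 = 0.0528697/0.0236571 = 2.2348.
Two-sided p-value ≈ 2·Φ(−2.235) = 0.0254, so at α = 0.05 we reject H₀.

z = 2.2348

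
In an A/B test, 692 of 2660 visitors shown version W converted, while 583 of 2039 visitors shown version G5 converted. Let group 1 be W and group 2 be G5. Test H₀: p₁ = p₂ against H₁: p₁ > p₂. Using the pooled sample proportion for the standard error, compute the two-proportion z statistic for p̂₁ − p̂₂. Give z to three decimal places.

p̂₁ = 692/2660 = 0.26015, p̂₂ = 583/2039 = 0.28592.
Pooled p̂ = (692+583)/(2660+2039) = 1275/4699 = 0.27133.
SE = √(0.197712 × 0.000866376) = 0.01309.
z = (0.26015 − 0.28592)/0.01309 = -0.02577/0.01309 = -1.969.

z = -1.969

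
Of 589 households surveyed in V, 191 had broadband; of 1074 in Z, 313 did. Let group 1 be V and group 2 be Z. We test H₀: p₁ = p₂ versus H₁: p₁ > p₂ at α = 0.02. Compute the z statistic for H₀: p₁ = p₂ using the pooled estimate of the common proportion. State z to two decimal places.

z = 1.39

p̂₁ = 191/589 = 0.3243, p̂₂ = 313/1074 = 0.2914.
Pooled p̂ = (191+313)/(589+1074) = 504/1663 = 0.3031.
SE = √(p̂(1−p̂)(1/n₁+1/n₂)) = √(0.3031·0.6969·0.00262889) = √(0.000555267) = 0.0236.
z = (0.3243 − 0.2914)/0.0236 = 0.0329/0.0236 = 1.39.
p-value = P(Z > 1.394) ≈ 0.0817; since p > α = 0.02, fail to reject H₀.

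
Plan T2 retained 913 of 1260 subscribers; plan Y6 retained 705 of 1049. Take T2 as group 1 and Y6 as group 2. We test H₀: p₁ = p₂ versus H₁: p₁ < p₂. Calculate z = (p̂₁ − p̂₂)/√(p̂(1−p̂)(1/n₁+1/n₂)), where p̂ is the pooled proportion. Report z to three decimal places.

p̂₁ = 913/1260 ≈ 0.72460, p̂₂ = 705/1049 ≈ 0.67207.
Pooled p̂ = (913+705)/(1260+1049) = 1618/2309 = 0.70074.
SE = √(p̂(1−p̂)(1/n₁+1/n₂)) = √(0.70074·0.29926·0.00174694) = √(0.000366342) = 0.01914.
z = (0.72460 − 0.67207)/0.01914 = 0.05253/0.01914 = 2.745.
p-value = P(Z < 2.745) ≈ 0.9970.

z = 2.745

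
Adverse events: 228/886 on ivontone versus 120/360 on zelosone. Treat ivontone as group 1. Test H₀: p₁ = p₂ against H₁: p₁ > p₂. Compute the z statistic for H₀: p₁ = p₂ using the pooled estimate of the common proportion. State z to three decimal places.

p̂₁ = 228/886 = 0.25734, p̂₂ = 120/360 = 0.33333.
Pooled p̂ = (228+120)/(886+360) = 348/1246 = 0.27929.
SE = √(p̂(1−p̂)(1/n₁+1/n₂)) = √(0.27929·0.72071·0.00390645) = √(0.000786324) = 0.02804.
z = (0.25734 − 0.33333)/0.02804 = -0.07599/0.02804 = -2.710.

z = -2.710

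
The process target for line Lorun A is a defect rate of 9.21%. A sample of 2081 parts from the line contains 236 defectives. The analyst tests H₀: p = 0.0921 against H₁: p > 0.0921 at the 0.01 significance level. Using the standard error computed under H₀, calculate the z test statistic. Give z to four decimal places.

p̂ = 236/2081 ≈ 0.113407.
SE = √(p₀(1−p₀)/n) = √(0.083618/2081) = 0.006339.
z = (0.113407 − 0.0921)/0.006339 = 0.021307/0.006339 = 3.3613.
p-value = P(Z > 3.361) ≈ 0.0004; since p < α = 0.01, reject H₀.

z = 3.3613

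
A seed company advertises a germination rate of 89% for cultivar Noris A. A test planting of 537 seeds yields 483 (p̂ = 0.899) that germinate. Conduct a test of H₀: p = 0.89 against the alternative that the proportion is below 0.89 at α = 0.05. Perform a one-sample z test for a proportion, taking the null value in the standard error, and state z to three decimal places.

z = 0.699

p̂ = 483/537 ≈ 0.89944.
SE = √(p₀(1−p₀)/n) = √(0.0979/537) = 0.01350.
z = (0.89944 − 0.89)/0.01350 = 0.00944/0.01350 = 0.699.
p-value = P(Z < 0.699) ≈ 0.7578. With α = 0.05, fail to reject H₀.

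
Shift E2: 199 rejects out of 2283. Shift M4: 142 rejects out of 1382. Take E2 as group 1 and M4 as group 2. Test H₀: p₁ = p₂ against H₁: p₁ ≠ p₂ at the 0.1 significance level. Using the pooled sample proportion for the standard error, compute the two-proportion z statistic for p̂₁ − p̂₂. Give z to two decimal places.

z = -1.57

p̂₁ = 199/2283 = 0.0872, p̂₂ = 142/1382 = 0.1027.
Pooled p̂ = (199+142)/(2283+1382) = 341/3665 = 0.0930.
SE = √(p̂(1−p̂)(1/n₁+1/n₂)) = √(0.0930·0.9070·0.00116161) = √(9.80229e-05) = 0.0099.
z = (0.0872 − 0.1027)/0.0099 = -0.0155/0.0099 = -1.57.
Two-sided p-value ≈ 2·Φ(−1.574) = 0.1155; since p > α = 0.1, fail to reject H₀.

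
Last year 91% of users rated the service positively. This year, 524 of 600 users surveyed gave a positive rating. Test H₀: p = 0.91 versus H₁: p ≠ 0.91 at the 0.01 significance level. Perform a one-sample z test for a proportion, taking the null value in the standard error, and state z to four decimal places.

z = -3.1384

p̂ = 524/600 ≈ 0.8733333.
Under H₀, SE = √(0.91·0.09/600) = √(0.0001365) = 0.0116833.
z = (0.8733333 − 0.91)/0.0116833 = -0.0366667/0.0116833 = -3.1384.
p-value = 2·P(Z > 3.138) ≈ 0.0017. With α = 0.01, reject H₀.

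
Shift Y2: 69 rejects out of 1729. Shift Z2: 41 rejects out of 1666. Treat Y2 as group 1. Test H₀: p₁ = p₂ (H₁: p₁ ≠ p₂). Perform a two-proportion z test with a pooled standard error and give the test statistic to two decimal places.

p̂₁ = 69/1729 = 0.03991, p̂₂ = 41/1666 = 0.02461.
Pooled p̂ = (69+41)/(1729+1666) = 110/3395 = 0.03240.
SE = √(0.0313508 × 0.00117861) = 0.00608.
z = (0.03991 − 0.02461)/0.00608 = 0.01530/0.00608 = 2.52.
p-value = 2·P(Z > 2.517) ≈ 0.0118.

z = 2.52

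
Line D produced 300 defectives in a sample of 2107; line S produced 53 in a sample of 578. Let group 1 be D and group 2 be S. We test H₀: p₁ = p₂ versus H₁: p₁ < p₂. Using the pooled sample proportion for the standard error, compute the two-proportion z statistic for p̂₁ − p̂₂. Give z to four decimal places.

z = 3.1946

p̂₁ = 300/2107 = 0.1423825, p̂₂ = 53/578 = 0.0916955.
Pooled p̂ = (300+53)/(2107+578) = 353/2685 = 0.1314711.
SE = √(p̂(1−p̂)(1/n₁+1/n₂)) = √(0.1314711·0.8685289·0.00220471) = √(0.000251748) = 0.0158666.
z = (0.1423825 − 0.0916955)/0.0158666 = 0.0506870/0.0158666 = 3.1946.
p-value = P(Z < 3.195) ≈ 0.9993.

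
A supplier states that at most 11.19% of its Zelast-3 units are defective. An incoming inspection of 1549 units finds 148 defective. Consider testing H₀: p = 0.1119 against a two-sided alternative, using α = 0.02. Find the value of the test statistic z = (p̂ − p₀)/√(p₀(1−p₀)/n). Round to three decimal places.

p̂ = 148/1549 ≈ 0.095546.
Under H₀, SE = √(0.1119·0.8881/1549) = √(6.41565e-05) = 0.008010.
z = (0.095546 − 0.1119)/0.008010 = -0.016354/0.008010 = -2.042.
p-value = 2·P(Z > 2.042) ≈ 0.0412, so at α = 0.02 we fail to reject H₀.

z = -2.042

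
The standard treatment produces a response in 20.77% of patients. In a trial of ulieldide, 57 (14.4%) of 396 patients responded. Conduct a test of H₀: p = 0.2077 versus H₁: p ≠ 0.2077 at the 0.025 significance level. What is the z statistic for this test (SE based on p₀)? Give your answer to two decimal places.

p̂ = 57/396 ≈ 0.1439.
SE = √(p₀(1−p₀)/n) = √(0.16456/396) = 0.0204.
z = (0.1439 − 0.2077)/0.0204 = -0.0638/0.0204 = -3.13.
Two-sided p-value ≈ 2·Φ(−3.128) = 0.0018; since p < α = 0.025, reject H₀.

z = -3.13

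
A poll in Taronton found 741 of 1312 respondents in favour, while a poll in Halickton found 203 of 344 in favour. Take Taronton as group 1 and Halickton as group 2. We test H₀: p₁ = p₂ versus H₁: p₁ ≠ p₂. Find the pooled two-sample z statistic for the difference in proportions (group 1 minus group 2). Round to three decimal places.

z = -0.845

p̂₁ = 741/1312 = 0.56479, p̂₂ = 203/344 = 0.59012.
Pooled p̂ = (741+203)/(1312+344) = 944/1656 = 0.57005.
SE = √(p̂(1−p̂)(1/n₁+1/n₂)) = √(0.57005·0.42995·0.00366917) = √(0.000899289) = 0.02999.
z = (0.56479 − 0.59012)/0.02999 = -0.02533/0.02999 = -0.845.
Two-sided p-value ≈ 2·Φ(−0.845) = 0.3983.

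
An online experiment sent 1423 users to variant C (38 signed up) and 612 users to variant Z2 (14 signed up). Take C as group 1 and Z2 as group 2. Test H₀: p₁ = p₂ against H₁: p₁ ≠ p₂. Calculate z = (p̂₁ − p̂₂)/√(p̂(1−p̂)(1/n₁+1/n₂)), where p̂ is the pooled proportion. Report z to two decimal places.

z = 0.50

p̂₁ = 38/1423 = 0.0267, p̂₂ = 14/612 = 0.0229.
Pooled p̂ = (38+14)/(1423+612) = 52/2035 = 0.0256.
SE = √(0.0248999 × 0.00233673) = 0.0076.
z = (0.0267 − 0.0229)/0.0076 = 0.0038/0.0076 = 0.50.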